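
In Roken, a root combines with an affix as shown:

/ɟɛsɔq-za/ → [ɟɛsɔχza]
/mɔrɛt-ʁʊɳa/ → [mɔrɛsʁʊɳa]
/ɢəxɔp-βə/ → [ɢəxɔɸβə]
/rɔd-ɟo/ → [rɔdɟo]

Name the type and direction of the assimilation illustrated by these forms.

regressive manner assimilation

Underlying /q/ is realised as [χ] next to /z/; /z/ itself does not change.
The change stop → fricative matches the manner of the following /z/, identifying this as manner assimilation.
Place and voice are unchanged, so the assimilation is partial, not total.
The other alternating forms pattern the same way: /t/ → [s] before /ʁ/ (stop → fricative, matching a fricative); /p/ → [ɸ] before /β/ (stop → fricative, matching a fricative) — only manner changes, and always toward the following segment.
No alternation appears in [rɔdɟo]: there the adjacent consonants already agree in manner (/d/ and /ɟ/ are both stops), so this form is consistent with the same rule.
The trigger is the following segment, so the direction is regressive (anticipatory).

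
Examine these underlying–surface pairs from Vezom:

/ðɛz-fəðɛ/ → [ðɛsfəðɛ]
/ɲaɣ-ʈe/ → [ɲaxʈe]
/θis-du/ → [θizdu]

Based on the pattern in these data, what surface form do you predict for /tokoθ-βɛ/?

[tokoðβɛ]

The data show regressive voicing assimilation: /z/ → [s] before /f/; /ɣ/ → [x] before /ʈ/; /s/ → [z] before /d/. In each pair only voicing changes, matching the following consonant, while place and manner stay constant.
The rule targets /θ/ (voiceless dental fricative), which sits before the trigger /β/ (voiced).
Changing only its voicing to voiced gives [ð] — the voiced dental fricative.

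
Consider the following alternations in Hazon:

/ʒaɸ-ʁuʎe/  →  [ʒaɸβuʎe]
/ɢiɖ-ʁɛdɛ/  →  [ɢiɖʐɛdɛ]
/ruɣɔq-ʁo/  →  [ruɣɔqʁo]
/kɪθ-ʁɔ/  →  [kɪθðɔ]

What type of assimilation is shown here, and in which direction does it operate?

Comparing underlying and surface forms, /ʁ/ → [β] is the alternation; the neighbouring /ɸ/ is constant.
/ʁ/ is uvular while /ɸ/ is bilabial; the output [β] is bilabial, matching the trigger — so the feature that spreads is place.
Manner and voice are unchanged, so the assimilation is partial, not total.
Checking the remaining alternations: /ʁ/ → [ʐ] after /ɖ/ (uvular → retroflex, matching retroflex); /ʁ/ → [ð] after /θ/ (uvular → dental, matching dental) — only place changes, and always toward the preceding segment.
No alternation appears in [ruɣɔqʁo]: there the adjacent consonants already agree in place (/ʁ/ and /q/ are both uvular), so this form is consistent with the same rule.
The trigger is the preceding segment, so the direction is progressive (perseverative).

progressive place assimilation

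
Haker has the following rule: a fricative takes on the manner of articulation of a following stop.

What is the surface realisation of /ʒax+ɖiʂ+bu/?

[ʒakɖiʈbu]

The rule targets /x/ (voiceless velar fricative), which sits before the trigger /ɖ/ (stop).
Changing only its manner to stop gives [k] — the voiceless velar stop.
The same rule applies at the second boundary: /ʂ/ → [ʈ] next to /b/.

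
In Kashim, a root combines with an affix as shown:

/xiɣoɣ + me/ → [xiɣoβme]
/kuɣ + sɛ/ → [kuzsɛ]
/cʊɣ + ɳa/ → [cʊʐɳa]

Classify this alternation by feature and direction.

regressive place assimilation

The segment that alternates is /ɣ/, which surfaces as [β] when adjacent to /m/.
The change velar → bilabial matches the place of the following /m/, identifying this as place assimilation.
Manner and voice are unchanged, so the assimilation is partial, not total.
The same holds elsewhere in the data: /ɣ/ → [z] before /s/ (velar → alveolar, matching alveolar); /ɣ/ → [ʐ] before /ɳ/ (velar → retroflex, matching retroflex) — only place changes, and always toward the following segment.
The trigger is the following segment, so the direction is regressive (anticipatory).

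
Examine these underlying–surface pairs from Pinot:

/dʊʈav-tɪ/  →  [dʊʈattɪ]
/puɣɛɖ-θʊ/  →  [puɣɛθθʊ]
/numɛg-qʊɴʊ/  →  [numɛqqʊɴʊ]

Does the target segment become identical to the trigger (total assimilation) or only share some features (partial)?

total assimilation

The segment that alternates is /v/, which surfaces as [t] when adjacent to /t/.
The output [t] is identical to the trigger /t/ — every feature (place, manner, voicing) has been copied — so this is total assimilation.
The other forms behave the same way: /ɖ/ → [θ] before /θ/; /g/ → [q] before /q/ — in each case the output is a copy of the following consonant.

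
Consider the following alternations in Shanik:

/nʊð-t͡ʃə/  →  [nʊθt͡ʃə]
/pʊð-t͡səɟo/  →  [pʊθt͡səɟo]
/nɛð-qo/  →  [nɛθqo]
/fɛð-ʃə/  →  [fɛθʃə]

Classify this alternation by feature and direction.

regressive voicing assimilation

Comparing underlying and surface forms, /ð/ → [θ] is the alternation; the neighbouring /t͡ʃ/ is constant.
/ð/ is voiced while /t͡ʃ/ is voiceless; the output [θ] is voiceless, matching the trigger — so the feature that spreads is voicing.
Place and manner are unchanged, so the assimilation is partial, not total.
The other alternating forms pattern the same way: /ð/ → [θ] before /t͡s/ (voiced → voiceless, matching voiceless); /ð/ → [θ] before /q/ (voiced → voiceless, matching voiceless); /ð/ → [θ] before /ʃ/ (voiced → voiceless, matching voiceless) — only voicing changes, and always toward the following segment.
Since the segment that changes precedes the conditioning segment, the assimilation is regressive.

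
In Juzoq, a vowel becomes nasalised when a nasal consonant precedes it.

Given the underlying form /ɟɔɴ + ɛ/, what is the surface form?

The vowel /ɛ/ is adjacent to the preceding nasal /ɴ/, so it acquires [+nasal] and surfaces as [ɛ̃].

[ɟɔɴɛ̃]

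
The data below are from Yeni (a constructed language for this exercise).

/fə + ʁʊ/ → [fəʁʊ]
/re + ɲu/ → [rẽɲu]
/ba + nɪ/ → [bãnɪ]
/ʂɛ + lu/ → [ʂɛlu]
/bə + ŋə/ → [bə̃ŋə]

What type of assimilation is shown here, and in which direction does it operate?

regressive nasality assimilation (vowel nasalisation)

The vowel /e/ surfaces as nasalised [ẽ] next to the following nasal /ɲ/ — it has acquired the [+nasal] feature of its neighbour.
Likewise in the remaining data: /a/ → [ã] before /n/; /ə/ → [ə̃] before /ŋ/ — each time a vowel is nasalised next to a following nasal.
No change occurs in [fəʁʊ], [ʂɛlu] because the vowel at the boundary is adjacent to an oral consonant, not a nasal (/ə/ next to /ʁ/; /ɛ/ next to /l/).
Because the conditioning nasal is to the right of the vowel that changes, the process is regressive (anticipatory).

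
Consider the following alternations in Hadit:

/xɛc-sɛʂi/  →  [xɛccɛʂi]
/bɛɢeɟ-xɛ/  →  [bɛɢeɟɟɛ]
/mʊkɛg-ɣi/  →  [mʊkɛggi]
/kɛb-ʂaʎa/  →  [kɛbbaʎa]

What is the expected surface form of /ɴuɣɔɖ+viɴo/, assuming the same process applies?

[ɴuɣɔɖɖiɴo]

The data show progressive total assimilation (/s/ → [c] after /c/; /x/ → [ɟ] after /ɟ/; /ɣ/ → [g] after /g/; /ʂ/ → [b] after /b/): in every case the target segment becomes identical to its preceding neighbour, copying more than a single feature.
/v/ is the segment targeted by the rule; it sits immediately after /ɖ/, so it assimilates completely and surfaces as [ɖ].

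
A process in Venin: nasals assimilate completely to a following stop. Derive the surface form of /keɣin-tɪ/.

/n/ is the segment targeted by the rule; it sits immediately before /t/, so it assimilates completely and surfaces as [t].

[keɣittɪ]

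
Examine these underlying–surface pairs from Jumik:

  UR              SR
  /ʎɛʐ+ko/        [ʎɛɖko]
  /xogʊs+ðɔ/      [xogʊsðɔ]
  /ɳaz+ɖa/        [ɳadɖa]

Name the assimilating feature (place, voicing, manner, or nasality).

Comparing underlying and surface forms, /ʐ/ → [ɖ] is the alternation; the neighbouring /k/ is constant.
/ʐ/ is a fricative while /k/ is a stop; the output [ɖ] is a stop, matching the trigger — so the feature that spreads is manner.
Checking the remaining alternation: /z/ → [d] before /ɖ/ (fricative → stop, matching a stop) — only manner changes, and always toward the following segment.
No alternation appears in [xogʊsðɔ]: there the adjacent consonants already agree in manner (/s/ and /ð/ are both fricatives), so this form is consistent with the same rule.

manner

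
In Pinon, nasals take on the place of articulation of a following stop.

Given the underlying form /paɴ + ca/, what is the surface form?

The rule targets /ɴ/ (voiced uvular nasal), which sits before the trigger /c/ (palatal).
The voiced palatal nasal is [ɲ], so /ɴ/ → [ɲ].

[paɲca]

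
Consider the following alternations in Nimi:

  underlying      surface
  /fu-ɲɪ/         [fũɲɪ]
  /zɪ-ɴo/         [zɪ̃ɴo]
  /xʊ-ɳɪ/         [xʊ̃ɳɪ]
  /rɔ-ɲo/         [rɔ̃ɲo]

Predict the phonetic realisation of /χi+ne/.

The data show regressive nasality assimilation (vowel nasalisation): /u/ → [ũ] before /ɲ/; /ɪ/ → [ɪ̃] before /ɴ/; /ʊ/ → [ʊ̃] before /ɳ/; /ɔ/ → [ɔ̃] before /ɲ/ — a vowel is nasalised by an immediately following nasal consonant.
The vowel /i/ is adjacent to the following nasal /n/, so it acquires [+nasal] and surfaces as [ĩ].

[χĩne]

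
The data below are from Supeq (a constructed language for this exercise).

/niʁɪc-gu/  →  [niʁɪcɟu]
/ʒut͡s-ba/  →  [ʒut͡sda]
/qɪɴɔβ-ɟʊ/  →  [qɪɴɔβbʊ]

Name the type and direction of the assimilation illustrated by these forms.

progressive place assimilation

Underlying /g/ is realised as [ɟ] next to /c/; /c/ itself does not change.
The change velar → palatal matches the place of the preceding /c/, identifying this as place assimilation.
Manner and voice are unchanged, so the assimilation is partial, not total.
The same holds elsewhere in the data: /b/ → [d] after /t͡s/ (bilabial → alveolar, matching alveolar); /ɟ/ → [b] after /β/ (palatal → bilabial, matching bilabial) — only place changes, and always toward the preceding segment.
The trigger is the preceding segment, so the direction is progressive (perseverative).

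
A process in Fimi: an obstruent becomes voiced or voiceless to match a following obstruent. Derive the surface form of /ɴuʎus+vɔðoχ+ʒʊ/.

/s/ is a voiceless alveolar fricative. The following trigger /v/ is voiced, so /s/ must become voiced as well.
Changing only its voicing to voiced gives [z] — the voiced alveolar fricative.
The same rule applies at the second boundary: /χ/ → [ʁ] next to /ʒ/.

[ɴuʎuzvɔðoʁʒʊ]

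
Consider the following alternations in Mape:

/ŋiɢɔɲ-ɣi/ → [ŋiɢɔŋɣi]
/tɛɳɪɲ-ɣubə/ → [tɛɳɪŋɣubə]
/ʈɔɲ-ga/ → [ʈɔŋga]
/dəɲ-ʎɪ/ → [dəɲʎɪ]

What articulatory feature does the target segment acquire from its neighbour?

Underlying /ɲ/ is realised as [ŋ] next to /ɣ/; /ɣ/ itself does not change.
/ɲ/ is palatal while /ɣ/ is velar; the output [ŋ] is velar, matching the trigger — so the feature that spreads is place.
The other alternating form patterns the same way: /ɲ/ → [ŋ] before /g/ (palatal → velar, matching velar) — only place changes, and always toward the following segment.
Nothing changes in [dəɲʎɪ]: there the adjacent consonants already agree in place (/ɲ/ and /ʎ/ are both palatal), so this form is consistent with the same rule.

place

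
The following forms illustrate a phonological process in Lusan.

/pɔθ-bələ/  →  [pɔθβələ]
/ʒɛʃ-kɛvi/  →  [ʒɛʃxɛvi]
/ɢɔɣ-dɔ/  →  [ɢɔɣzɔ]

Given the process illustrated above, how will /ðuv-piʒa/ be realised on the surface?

[ðuvɸiʒa]

The data show progressive manner assimilation: /b/ → [β] after /θ/; /k/ → [x] after /ʃ/; /d/ → [z] after /ɣ/. In each pair only manner changes, matching the preceding consonant, while place and voice stay constant.
The rule targets /p/ (voiceless bilabial stop), which sits after the trigger /v/ (fricative).
Changing only its manner to fricative gives [ɸ] — the voiceless bilabial fricative.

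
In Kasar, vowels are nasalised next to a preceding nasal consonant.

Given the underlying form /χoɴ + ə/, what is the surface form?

[χoɴə̃]

The vowel /ə/ is adjacent to the preceding nasal /ɴ/, so it acquires [+nasal] and surfaces as [ə̃].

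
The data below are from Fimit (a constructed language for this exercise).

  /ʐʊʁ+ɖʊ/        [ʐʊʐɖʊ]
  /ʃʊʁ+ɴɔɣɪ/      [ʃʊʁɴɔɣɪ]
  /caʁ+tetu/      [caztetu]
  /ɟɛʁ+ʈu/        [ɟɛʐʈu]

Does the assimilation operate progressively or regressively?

regressive

Underlying /ʁ/ is realised as [ʐ] next to /ɖ/; /ɖ/ itself does not change.
The change uvular → retroflex matches the place of the following /ɖ/, identifying this as place assimilation.
The other alternating forms pattern the same way: /ʁ/ → [z] before /t/ (uvular → alveolar, matching alveolar); /ʁ/ → [ʐ] before /ʈ/ (uvular → retroflex, matching retroflex) — only place changes, and always toward the following segment.
Nothing changes in [ʃʊʁɴɔɣɪ]: there the adjacent consonants already agree in place (/ʁ/ and /ɴ/ are both uvular), so this form is consistent with the same rule.
Since the segment that changes precedes the conditioning segment, the assimilation is regressive.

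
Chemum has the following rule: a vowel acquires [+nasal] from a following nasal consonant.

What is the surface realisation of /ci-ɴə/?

The vowel /i/ is adjacent to the following nasal /ɴ/, so it acquires [+nasal] and surfaces as [ĩ].

[cĩɴə]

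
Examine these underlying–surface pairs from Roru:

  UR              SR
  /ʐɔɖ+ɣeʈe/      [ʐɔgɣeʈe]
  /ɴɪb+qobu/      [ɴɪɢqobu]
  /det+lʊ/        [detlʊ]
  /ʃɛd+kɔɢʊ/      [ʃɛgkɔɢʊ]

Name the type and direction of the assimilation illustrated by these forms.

The segment that alternates is /ɖ/, which surfaces as [g] when adjacent to /ɣ/.
The change retroflex → velar matches the place of the following /ɣ/, identifying this as place assimilation.
Manner and voice are unchanged, so the assimilation is partial, not total.
The same holds elsewhere in the data: /b/ → [ɢ] before /q/ (bilabial → uvular, matching uvular); /d/ → [g] before /k/ (alveolar → velar, matching velar) — only place changes, and always toward the following segment.
No alternation appears in [detlʊ]: there the adjacent consonants already agree in place (/t/ and /l/ are both alveolar), so this form is consistent with the same rule.
Since the segment that changes precedes the conditioning segment, the assimilation is regressive.

regressive place assimilation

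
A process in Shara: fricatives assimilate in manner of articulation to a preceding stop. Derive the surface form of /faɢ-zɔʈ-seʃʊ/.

[faɢdɔʈteʃʊ]

/z/ is a voiced alveolar fricative. The preceding trigger /ɢ/ is a stop, so /z/ must become a stop as well.
Changing only its manner to stop gives [d] — the voiced alveolar stop.
At the second juncture, /s/ likewise becomes [t] adjacent to /ʈ/.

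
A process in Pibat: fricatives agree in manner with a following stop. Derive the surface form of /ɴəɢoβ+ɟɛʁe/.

/β/ is a voiced bilabial fricative. The following trigger /ɟ/ is a stop, so /β/ must become a stop as well.
A voiced bilabial stop is [b], so the surface segment is [b].

[ɴəɢobɟɛʁe]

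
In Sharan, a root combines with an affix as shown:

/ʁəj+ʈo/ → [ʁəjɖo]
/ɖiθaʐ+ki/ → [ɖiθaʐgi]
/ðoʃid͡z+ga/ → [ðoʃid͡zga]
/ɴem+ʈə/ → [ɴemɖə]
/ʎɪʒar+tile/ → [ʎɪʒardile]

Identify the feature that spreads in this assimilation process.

voicing

Comparing underlying and surface forms, /ʈ/ → [ɖ] is the alternation; the neighbouring /j/ is constant.
The change voiceless → voiced matches the voicing of the preceding /j/, identifying this as voicing assimilation.
The other alternating forms pattern the same way: /k/ → [g] after /ʐ/ (voiceless → voiced, matching voiced); /ʈ/ → [ɖ] after /m/ (voiceless → voiced, matching voiced); /t/ → [d] after /r/ (voiceless → voiced, matching voiced) — only voicing changes, and always toward the preceding segment.
Nothing changes in [ðoʃid͡zga]: there the adjacent consonants already agree in voicing (/g/ and /d͡z/ are both voiced), so this form is consistent with the same rule.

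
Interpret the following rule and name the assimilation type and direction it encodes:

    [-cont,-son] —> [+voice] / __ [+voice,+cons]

The structural change is [+voice], and the conditioning segment [+voice,+cons] (a voiced consonant) is itself voiced, so the target comes to share the voicing of its neighbour — voicing assimilation.
Since the environment is written after the underscore, the trigger follows the target; the direction is regressive.

regressive voicing assimilation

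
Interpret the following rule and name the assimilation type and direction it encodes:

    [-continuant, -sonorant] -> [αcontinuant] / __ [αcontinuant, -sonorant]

The rule copies [continuant] (continuancy) from the environment onto the target stops; since [±continuant] encodes the stop/fricative manner contrast, the assimilating dimension is manner.
The conditioning segment sits to the right of the focus bar, meaning the trigger follows the segment that changes — regressive assimilation.

regressive manner assimilation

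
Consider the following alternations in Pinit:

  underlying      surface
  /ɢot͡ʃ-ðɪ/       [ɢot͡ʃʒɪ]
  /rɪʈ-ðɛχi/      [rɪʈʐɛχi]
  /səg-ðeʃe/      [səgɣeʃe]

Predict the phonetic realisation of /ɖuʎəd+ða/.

The data show progressive place assimilation: /ð/ → [ʒ] after /t͡ʃ/; /ð/ → [ʐ] after /ʈ/; /ð/ → [ɣ] after /g/. In each pair only place changes, matching the preceding consonant, while manner and voice stay constant.
/ð/ is a voiced dental fricative. The preceding trigger /d/ is alveolar, so /ð/ must become alveolar as well.
Changing only its place to alveolar gives [z] — the voiced alveolar fricative.

[ɖuʎədza]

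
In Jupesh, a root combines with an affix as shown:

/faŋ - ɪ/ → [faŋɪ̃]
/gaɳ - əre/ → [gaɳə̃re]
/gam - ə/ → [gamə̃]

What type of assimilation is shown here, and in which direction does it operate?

progressive nasality assimilation (vowel nasalisation)

The vowel /ɪ/ surfaces as nasalised [ɪ̃] next to the preceding nasal /ŋ/ — it has acquired the [+nasal] feature of its neighbour.
Likewise in the remaining data: /ə/ → [ə̃] after /ɳ/; /ə/ → [ə̃] after /m/ — each time a vowel is nasalised next to a preceding nasal.
Because the conditioning nasal is to the left of the vowel that changes, the process is progressive (perseverative).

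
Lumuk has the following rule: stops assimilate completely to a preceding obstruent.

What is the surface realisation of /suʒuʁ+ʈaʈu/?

[suʒuʁʁaʈu]

/ʈ/ is the segment targeted by the rule; it sits immediately after /ʁ/, so it assimilates completely and surfaces as [ʁ].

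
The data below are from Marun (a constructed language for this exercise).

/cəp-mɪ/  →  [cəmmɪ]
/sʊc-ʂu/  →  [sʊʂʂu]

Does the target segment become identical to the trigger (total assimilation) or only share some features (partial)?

The segment that alternates is /p/, which surfaces as [m] when adjacent to /m/.
The output [m] is identical to the trigger /m/ — every feature (place, manner, voicing) has been copied — so this is total assimilation.
The other form behaves the same way: /c/ → [ʂ] before /ʂ/ — in each case the output is a copy of the following consonant.

total assimilation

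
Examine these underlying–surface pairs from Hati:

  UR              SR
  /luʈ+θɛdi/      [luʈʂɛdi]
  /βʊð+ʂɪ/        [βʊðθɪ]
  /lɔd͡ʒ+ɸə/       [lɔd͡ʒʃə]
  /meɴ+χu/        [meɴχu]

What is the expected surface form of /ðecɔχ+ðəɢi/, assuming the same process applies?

[ðecɔχʁəɢi]

The data show progressive place assimilation: /θ/ → [ʂ] after /ʈ/; /ʂ/ → [θ] after /ð/; /ɸ/ → [ʃ] after /d͡ʒ/. In each pair only place changes, matching the preceding consonant, while manner and voice stay constant.
No alternation appears in [meɴχu]: there the adjacent consonants already agree in place (/χ/ and /ɴ/ are both uvular), so this form is consistent with the same rule.
/ð/ is a voiced dental fricative. The preceding trigger /χ/ is uvular, so /ð/ must become uvular as well.
Changing only its place to uvular gives [ʁ] — the voiced uvular fricative.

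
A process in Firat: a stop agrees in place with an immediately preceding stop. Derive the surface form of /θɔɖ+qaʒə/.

/q/ is a voiceless uvular stop. The preceding trigger /ɖ/ is retroflex, so /q/ must become retroflex as well.
A voiceless retroflex stop is [ʈ], so the surface segment is [ʈ].

[θɔɖʈaʒə]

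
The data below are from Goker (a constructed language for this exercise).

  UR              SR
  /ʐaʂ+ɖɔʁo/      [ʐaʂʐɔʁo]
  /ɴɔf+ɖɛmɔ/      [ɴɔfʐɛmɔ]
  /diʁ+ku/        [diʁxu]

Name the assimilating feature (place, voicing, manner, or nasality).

manner

Underlying /ɖ/ is realised as [ʐ] next to /ʂ/; /ʂ/ itself does not change.
The change stop → fricative matches the manner of the preceding /ʂ/, identifying this as manner assimilation.
The same holds elsewhere in the data: /ɖ/ → [ʐ] after /f/ (stop → fricative, matching a fricative); /k/ → [x] after /ʁ/ (stop → fricative, matching a fricative) — only manner changes, and always toward the preceding segment.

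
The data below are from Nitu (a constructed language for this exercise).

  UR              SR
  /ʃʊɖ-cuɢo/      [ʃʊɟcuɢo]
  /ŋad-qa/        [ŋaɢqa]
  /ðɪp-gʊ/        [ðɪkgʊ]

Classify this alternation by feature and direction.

The segment that alternates is /ɖ/, which surfaces as [ɟ] when adjacent to /c/.
/ɖ/ is retroflex while /c/ is palatal; the output [ɟ] is palatal, matching the trigger — so the feature that spreads is place.
Manner and voice are unchanged, so the assimilation is partial, not total.
The other alternating forms pattern the same way: /d/ → [ɢ] before /q/ (alveolar → uvular, matching uvular); /p/ → [k] before /g/ (bilabial → velar, matching velar) — only place changes, and always toward the following segment.
The trigger is the following segment, so the direction is regressive (anticipatory).

regressive place assimilation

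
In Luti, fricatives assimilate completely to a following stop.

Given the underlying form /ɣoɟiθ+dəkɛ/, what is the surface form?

/θ/ is the segment targeted by the rule; it sits immediately before /d/, so it assimilates completely and surfaces as [d].

[ɣoɟiddəkɛ]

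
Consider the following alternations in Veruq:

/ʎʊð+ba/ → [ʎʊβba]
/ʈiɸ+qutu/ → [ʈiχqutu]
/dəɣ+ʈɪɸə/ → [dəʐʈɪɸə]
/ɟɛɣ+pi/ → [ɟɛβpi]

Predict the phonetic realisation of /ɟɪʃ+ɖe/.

[ɟɪʂɖe]

The data show regressive place assimilation: /ð/ → [β] before /b/; /ɸ/ → [χ] before /q/; /ɣ/ → [ʐ] before /ʈ/; /ɣ/ → [β] before /p/. In each pair only place changes, matching the following consonant, while manner and voice stay constant.
/ʃ/ is a voiceless postalveolar fricative. The following trigger /ɖ/ is retroflex, so /ʃ/ must become retroflex as well.
A voiceless retroflex fricative is [ʂ], so the surface segment is [ʂ].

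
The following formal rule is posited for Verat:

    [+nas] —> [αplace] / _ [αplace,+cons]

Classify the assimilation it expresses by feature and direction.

regressive place assimilation

The rule copies the place features (abbreviated [place]) from the environment onto the target, so the assimilating feature is place.
Since the environment is written after the underscore, the trigger follows the target; the direction is regressive.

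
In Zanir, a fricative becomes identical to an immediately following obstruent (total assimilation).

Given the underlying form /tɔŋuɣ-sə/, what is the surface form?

/ɣ/ is the segment targeted by the rule; it sits immediately before /s/, so it assimilates completely and surfaces as [s].

[tɔŋussə]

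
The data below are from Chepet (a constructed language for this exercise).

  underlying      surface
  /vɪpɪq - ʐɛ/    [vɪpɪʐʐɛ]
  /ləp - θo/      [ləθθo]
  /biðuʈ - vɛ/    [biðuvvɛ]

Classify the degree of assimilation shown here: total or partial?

total assimilation

Comparing underlying and surface forms, /q/ → [ʐ] is the alternation; the neighbouring /ʐ/ is constant.
The output [ʐ] is identical to the trigger /ʐ/ — every feature (place, manner, voicing) has been copied — so this is total assimilation.
The remaining alternations confirm this: /p/ → [θ] before /θ/; /ʈ/ → [v] before /v/ — in each case the output is a copy of the following consonant.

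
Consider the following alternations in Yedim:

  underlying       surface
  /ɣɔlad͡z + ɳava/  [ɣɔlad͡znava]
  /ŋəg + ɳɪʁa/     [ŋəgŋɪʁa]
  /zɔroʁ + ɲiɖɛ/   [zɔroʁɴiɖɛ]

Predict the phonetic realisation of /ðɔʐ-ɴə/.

[ðɔʐɳə]

The data show progressive place assimilation: /ɳ/ → [n] after /d͡z/; /ɳ/ → [ŋ] after /g/; /ɲ/ → [ɴ] after /ʁ/. In each pair only place changes, matching the preceding consonant, while manner and voice stay constant.
The rule targets /ɴ/ (voiced uvular nasal), which sits after the trigger /ʐ/ (retroflex).
The voiced retroflex nasal is [ɳ], so /ɴ/ → [ɳ].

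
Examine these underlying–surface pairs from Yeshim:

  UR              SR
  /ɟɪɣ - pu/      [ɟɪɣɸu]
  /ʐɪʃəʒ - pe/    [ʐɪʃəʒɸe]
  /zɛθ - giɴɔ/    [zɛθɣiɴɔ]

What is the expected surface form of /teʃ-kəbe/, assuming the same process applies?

[teʃxəbe]

The data show progressive manner assimilation: /p/ → [ɸ] after /ɣ/; /p/ → [ɸ] after /ʒ/; /g/ → [ɣ] after /θ/. In each pair only manner changes, matching the preceding consonant, while place and voice stay constant.
/k/ is a voiceless velar stop. The preceding trigger /ʃ/ is a fricative, so /k/ must become a fricative as well.
The voiceless velar fricative is [x], so /k/ → [x].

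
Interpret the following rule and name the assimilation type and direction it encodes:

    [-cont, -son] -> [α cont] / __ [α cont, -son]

The shared variable α links the value of [cont] on the target to that of the neighbouring obstruent. [cont] distinguishes stops from fricatives — a manner-of-articulation feature — so this is manner assimilation.
The conditioning segment sits to the right of the focus bar, meaning the trigger follows the segment that changes — regressive assimilation.

regressive manner assimilation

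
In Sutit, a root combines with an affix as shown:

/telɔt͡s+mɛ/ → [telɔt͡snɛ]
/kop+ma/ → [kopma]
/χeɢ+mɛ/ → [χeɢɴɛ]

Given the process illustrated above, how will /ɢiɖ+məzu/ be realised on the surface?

[ɢiɖɳəzu]

The data show progressive place assimilation: /m/ → [n] after /t͡s/; /m/ → [ɴ] after /ɢ/. In each pair only place changes, matching the preceding consonant, while manner and voice stay constant.
Nothing changes in [kopma]: there the adjacent consonants already agree in place (/m/ and /p/ are both bilabial), so this form is consistent with the same rule.
The rule targets /m/ (voiced bilabial nasal), which sits after the trigger /ɖ/ (retroflex).
Changing only its place to retroflex gives [ɳ] — the voiced retroflex nasal.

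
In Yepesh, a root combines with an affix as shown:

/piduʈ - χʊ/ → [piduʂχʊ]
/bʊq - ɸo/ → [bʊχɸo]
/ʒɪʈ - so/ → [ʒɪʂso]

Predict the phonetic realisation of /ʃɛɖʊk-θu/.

The data show regressive manner assimilation: /ʈ/ → [ʂ] before /χ/; /q/ → [χ] before /ɸ/; /ʈ/ → [ʂ] before /s/. In each pair only manner changes, matching the following consonant, while place and voice stay constant.
The rule targets /k/ (voiceless velar stop), which sits before the trigger /θ/ (fricative).
Changing only its manner to fricative gives [x] — the voiceless velar fricative.

[ʃɛɖʊxθu]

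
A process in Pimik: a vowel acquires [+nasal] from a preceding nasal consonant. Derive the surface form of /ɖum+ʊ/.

The vowel /ʊ/ is adjacent to the preceding nasal /m/, so it acquires [+nasal] and surfaces as [ʊ̃].

[ɖumʊ̃]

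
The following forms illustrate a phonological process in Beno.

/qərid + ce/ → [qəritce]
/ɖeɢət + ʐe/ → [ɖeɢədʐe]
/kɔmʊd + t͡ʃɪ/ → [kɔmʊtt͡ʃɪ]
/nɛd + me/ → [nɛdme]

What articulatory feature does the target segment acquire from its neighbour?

voicing

Comparing underlying and surface forms, /d/ → [t] is the alternation; the neighbouring /c/ is constant.
The change voiced → voiceless matches the voicing of the following /c/, identifying this as voicing assimilation.
The other alternating forms pattern the same way: /t/ → [d] before /ʐ/ (voiceless → voiced, matching voiced); /d/ → [t] before /t͡ʃ/ (voiced → voiceless, matching voiceless) — only voicing changes, and always toward the following segment.
No alternation appears in [nɛdme]: there the adjacent consonants already agree in voicing (/d/ and /m/ are both voiced), so this form is consistent with the same rule.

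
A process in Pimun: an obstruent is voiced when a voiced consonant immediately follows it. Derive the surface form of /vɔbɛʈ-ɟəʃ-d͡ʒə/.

The rule targets /ʈ/ (voiceless retroflex stop), which sits before the trigger /ɟ/ (voiced).
Changing only its voicing to voiced gives [ɖ] — the voiced retroflex stop.
At the second juncture, /ʃ/ likewise becomes [ʒ] adjacent to /d͡ʒ/.

[vɔbɛɖɟəʒd͡ʒə]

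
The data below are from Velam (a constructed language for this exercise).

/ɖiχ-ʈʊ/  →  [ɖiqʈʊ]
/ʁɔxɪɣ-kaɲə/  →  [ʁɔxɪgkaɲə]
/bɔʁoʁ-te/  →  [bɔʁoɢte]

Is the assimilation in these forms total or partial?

partial assimilation

Comparing underlying and surface forms, /χ/ → [q] is the alternation; the neighbouring /ʈ/ is constant.
The change fricative → stop matches the manner of the following /ʈ/, identifying this as manner assimilation.
Place and voice are unchanged, so the assimilation is partial, not total.
Checking the remaining alternations: /ɣ/ → [g] before /k/ (fricative → stop, matching a stop); /ʁ/ → [ɢ] before /t/ (fricative → stop, matching a stop) — only manner changes, and always toward the following segment.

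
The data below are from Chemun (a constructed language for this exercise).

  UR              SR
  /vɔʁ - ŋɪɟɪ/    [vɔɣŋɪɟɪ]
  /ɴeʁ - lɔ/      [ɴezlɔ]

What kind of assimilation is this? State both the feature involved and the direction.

regressive place assimilation

The segment that alternates is /ʁ/, which surfaces as [ɣ] when adjacent to /ŋ/.
The change uvular → velar matches the place of the following /ŋ/, identifying this as place assimilation.
Manner and voice are unchanged, so the assimilation is partial, not total.
Checking the remaining alternation: /ʁ/ → [z] before /l/ (uvular → alveolar, matching alveolar) — only place changes, and always toward the following segment.
The trigger is the following segment, so the direction is regressive (anticipatory).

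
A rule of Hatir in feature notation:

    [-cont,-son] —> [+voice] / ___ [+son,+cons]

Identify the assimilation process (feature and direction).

regressive voicing assimilation

The target ([-cont,-son], stops) acquires [+voice] next to a sonorant consonant ([+son,+cons]) — it takes on the voicing of its neighbour, so the feature that spreads is voicing.
The conditioning segment sits to the right of the focus bar, meaning the trigger follows the segment that changes — regressive assimilation.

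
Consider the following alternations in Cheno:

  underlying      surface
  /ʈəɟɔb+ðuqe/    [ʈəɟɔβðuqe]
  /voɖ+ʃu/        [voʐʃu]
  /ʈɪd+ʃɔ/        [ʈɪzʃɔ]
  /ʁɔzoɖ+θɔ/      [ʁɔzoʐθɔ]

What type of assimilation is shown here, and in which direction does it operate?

regressive manner assimilation

Underlying /b/ is realised as [β] next to /ð/; /ð/ itself does not change.
The change stop → fricative matches the manner of the following /ð/, identifying this as manner assimilation.
Place and voice are unchanged, so the assimilation is partial, not total.
Checking the remaining alternations: /ɖ/ → [ʐ] before /ʃ/ (stop → fricative, matching a fricative); /d/ → [z] before /ʃ/ (stop → fricative, matching a fricative); /ɖ/ → [ʐ] before /θ/ (stop → fricative, matching a fricative) — only manner changes, and always toward the following segment.
The trigger is the following segment, so the direction is regressive (anticipatory).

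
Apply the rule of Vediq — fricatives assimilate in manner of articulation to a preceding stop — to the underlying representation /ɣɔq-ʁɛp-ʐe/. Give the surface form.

The rule targets /ʁ/ (voiced uvular fricative), which sits after the trigger /q/ (stop).
A voiced uvular stop is [ɢ], so the surface segment is [ɢ].
At the second juncture, /ʐ/ likewise becomes [ɖ] adjacent to /p/.

[ɣɔqɢɛpɖe]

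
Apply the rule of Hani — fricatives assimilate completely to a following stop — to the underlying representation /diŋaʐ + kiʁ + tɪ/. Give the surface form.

[diŋakkittɪ]

/ʐ/ is the segment targeted by the rule; it sits immediately before /k/, so it assimilates completely and surfaces as [k].
The same rule applies at the second boundary: /ʁ/ → [t] next to /t/.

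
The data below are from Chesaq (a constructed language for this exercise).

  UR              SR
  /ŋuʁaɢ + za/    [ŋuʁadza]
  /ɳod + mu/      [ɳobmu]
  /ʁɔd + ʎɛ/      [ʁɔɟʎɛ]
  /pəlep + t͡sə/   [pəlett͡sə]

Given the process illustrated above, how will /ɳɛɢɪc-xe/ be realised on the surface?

The data show regressive place assimilation: /ɢ/ → [d] before /z/; /d/ → [b] before /m/; /d/ → [ɟ] before /ʎ/; /p/ → [t] before /t͡s/. In each pair only place changes, matching the following consonant, while manner and voice stay constant.
/c/ is a voiceless palatal stop. The following trigger /x/ is velar, so /c/ must become velar as well.
Changing only its place to velar gives [k] — the voiceless velar stop.

[ɳɛɢɪkxe]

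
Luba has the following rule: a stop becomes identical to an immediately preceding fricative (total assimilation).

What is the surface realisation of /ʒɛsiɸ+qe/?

/q/ is the segment targeted by the rule; it sits immediately after /ɸ/, so it assimilates completely and surfaces as [ɸ].

[ʒɛsiɸɸe]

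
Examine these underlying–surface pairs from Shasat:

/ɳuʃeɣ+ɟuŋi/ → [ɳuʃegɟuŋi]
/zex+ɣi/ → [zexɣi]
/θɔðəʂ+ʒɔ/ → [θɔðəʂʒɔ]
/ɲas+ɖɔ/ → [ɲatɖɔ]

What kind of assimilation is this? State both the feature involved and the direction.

regressive manner assimilation

Underlying /ɣ/ is realised as [g] next to /ɟ/; /ɟ/ itself does not change.
/ɣ/ is a fricative while /ɟ/ is a stop; the output [g] is a stop, matching the trigger — so the feature that spreads is manner.
Place and voice are unchanged, so the assimilation is partial, not total.
The same holds elsewhere in the data: /s/ → [t] before /ɖ/ (fricative → stop, matching a stop) — only manner changes, and always toward the following segment.
No alternation appears in [zexɣi], [θɔðəʂʒɔ]: there the adjacent consonants already agree in manner (/x/ and /ɣ/ are both fricatives; /ʂ/ and /ʒ/ are both fricatives), so these forms are consistent with the same rule.
The trigger is the following segment, so the direction is regressive (anticipatory).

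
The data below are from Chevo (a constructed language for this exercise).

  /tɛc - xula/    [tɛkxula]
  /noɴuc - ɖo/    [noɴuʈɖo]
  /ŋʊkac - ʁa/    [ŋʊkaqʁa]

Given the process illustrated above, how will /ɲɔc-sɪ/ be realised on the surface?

[ɲɔtsɪ]

The data show regressive place assimilation: /c/ → [k] before /x/; /c/ → [ʈ] before /ɖ/; /c/ → [q] before /ʁ/. In each pair only place changes, matching the following consonant, while manner and voice stay constant.
The rule targets /c/ (voiceless palatal stop), which sits before the trigger /s/ (alveolar).
The voiceless alveolar stop is [t], so /c/ → [t].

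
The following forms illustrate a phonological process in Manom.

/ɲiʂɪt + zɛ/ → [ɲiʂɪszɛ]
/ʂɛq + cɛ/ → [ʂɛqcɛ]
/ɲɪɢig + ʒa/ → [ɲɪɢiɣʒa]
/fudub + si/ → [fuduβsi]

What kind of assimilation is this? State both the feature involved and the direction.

Comparing underlying and surface forms, /t/ → [s] is the alternation; the neighbouring /z/ is constant.
The change stop → fricative matches the manner of the following /z/, identifying this as manner assimilation.
Place and voice are unchanged, so the assimilation is partial, not total.
Checking the remaining alternations: /g/ → [ɣ] before /ʒ/ (stop → fricative, matching a fricative); /b/ → [β] before /s/ (stop → fricative, matching a fricative) — only manner changes, and always toward the following segment.
Nothing changes in [ʂɛqcɛ]: there the adjacent consonants already agree in manner (/q/ and /c/ are both stops), so this form is consistent with the same rule.
The trigger is the following segment, so the direction is regressive (anticipatory).

regressive manner assimilation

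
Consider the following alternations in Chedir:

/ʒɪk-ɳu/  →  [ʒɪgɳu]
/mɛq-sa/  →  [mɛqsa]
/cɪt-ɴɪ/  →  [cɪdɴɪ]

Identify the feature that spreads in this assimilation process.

voicing

Underlying /k/ is realised as [g] next to /ɳ/; /ɳ/ itself does not change.
/k/ is voiceless while /ɳ/ is voiced; the output [g] is voiced, matching the trigger — so the feature that spreads is voicing.
The other alternating form patterns the same way: /t/ → [d] before /ɴ/ (voiceless → voiced, matching voiced) — only voicing changes, and always toward the following segment.
No alternation appears in [mɛqsa]: there the adjacent consonants already agree in voicing (/q/ and /s/ are both voiceless), so this form is consistent with the same rule.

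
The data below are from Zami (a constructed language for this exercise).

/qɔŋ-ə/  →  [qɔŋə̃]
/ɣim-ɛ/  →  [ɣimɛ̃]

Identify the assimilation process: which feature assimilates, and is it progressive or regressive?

progressive nasality assimilation (vowel nasalisation)

The vowel /ə/ surfaces as nasalised [ə̃] next to the preceding nasal /ŋ/ — it has acquired the [+nasal] feature of its neighbour.
Likewise in the remaining data: /ɛ/ → [ɛ̃] after /m/ — each time a vowel is nasalised next to a preceding nasal.
Because the conditioning nasal is to the left of the vowel that changes, the process is progressive (perseverative).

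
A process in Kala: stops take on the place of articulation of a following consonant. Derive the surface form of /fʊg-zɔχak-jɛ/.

The rule targets /g/ (voiced velar stop), which sits before the trigger /z/ (alveolar).
Changing only its place to alveolar gives [d] — the voiced alveolar stop.
The same rule applies at the second boundary: /k/ → [c] next to /j/.

[fʊdzɔχacjɛ]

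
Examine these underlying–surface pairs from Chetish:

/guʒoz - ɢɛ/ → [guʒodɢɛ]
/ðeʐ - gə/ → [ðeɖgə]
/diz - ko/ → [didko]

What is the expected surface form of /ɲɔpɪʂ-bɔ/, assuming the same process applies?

The data show regressive manner assimilation: /z/ → [d] before /ɢ/; /ʐ/ → [ɖ] before /g/; /z/ → [d] before /k/. In each pair only manner changes, matching the following consonant, while place and voice stay constant.
The rule targets /ʂ/ (voiceless retroflex fricative), which sits before the trigger /b/ (stop).
A voiceless retroflex stop is [ʈ], so the surface segment is [ʈ].

[ɲɔpɪʈbɔ]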